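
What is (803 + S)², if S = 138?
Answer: 885481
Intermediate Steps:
(803 + S)² = (803 + 138)² = 941² = 885481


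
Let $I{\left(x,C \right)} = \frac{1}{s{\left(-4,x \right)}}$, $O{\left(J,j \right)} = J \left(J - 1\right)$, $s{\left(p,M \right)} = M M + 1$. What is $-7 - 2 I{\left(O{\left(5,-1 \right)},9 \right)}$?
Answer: $- \frac{2809}{401} \approx -7.005$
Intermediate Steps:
$s{\left(p,M \right)} = 1 + M^{2}$ ($s{\left(p,M \right)} = M^{2} + 1 = 1 + M^{2}$)
$O{\left(J,j \right)} = J \left(-1 + J\right)$
$I{\left(x,C \right)} = \frac{1}{1 + x^{2}}$
$-7 - 2 I{\left(O{\left(5,-1 \right)},9 \right)} = -7 - \frac{2}{1 + \left(5 \left(-1 + 5\right)\right)^{2}} = -7 - \frac{2}{1 + \left(5 \cdot 4\right)^{2}} = -7 - \frac{2}{1 + 20^{2}} = -7 - \frac{2}{1 + 400} = -7 - \frac{2}{401} = - \frac{2809}{401}$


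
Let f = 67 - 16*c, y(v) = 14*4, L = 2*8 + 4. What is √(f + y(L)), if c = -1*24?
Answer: 13*√3 ≈ 22.517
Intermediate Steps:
L = 20 (L = 16 + 4 = 20)
y(v) = 56
c = -24
f = 451 (f = 67 - 16*(-24) = 67 + 384 = 451)
√(f + y(L)) = √(451 + 56) = √507 = 13*√3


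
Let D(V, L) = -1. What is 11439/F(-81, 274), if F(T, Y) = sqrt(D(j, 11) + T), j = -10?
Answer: -279*I*sqrt(82)/2 ≈ -1263.2*I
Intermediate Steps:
F(T, Y) = sqrt(-1 + T)
11439/F(-81, 274) = 11439/(sqrt(-1 - 81)) = 11439/(sqrt(-82)) = 11439/((I*sqrt(82))) = 11439*(-I*sqrt(82)/82) = -279*I*sqrt(82)/2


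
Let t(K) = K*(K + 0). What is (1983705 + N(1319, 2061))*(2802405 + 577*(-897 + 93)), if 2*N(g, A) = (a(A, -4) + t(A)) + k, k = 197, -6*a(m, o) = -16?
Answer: 9605763059004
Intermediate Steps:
a(m, o) = 8/3 (a(m, o) = -1/6*(-16) = 8/3)
t(K) = K**2 (t(K) = K*K = K**2)
N(g, A) = 599/6 + A**2/2 (N(g, A) = ((8/3 + A**2) + 197)/2 = (599/3 + A**2)/2 = 599/6 + A**2/2)
(1983705 + N(1319, 2061))*(2802405 + 577*(-897 + 93)) = (1983705 + (599/6 + (1/2)*2061**2))*(2802405 + 577*(-897 + 93)) = (1983705 + (599/6 + (1/2)*4247721))*(2802405 + 577*(-804)) = (1983705 + (599/6 + 4247721/2))*(2802405 - 463908) = (1983705 + 6371881/3)*2338497 = (12322996/3)*2338497 = 9605763059004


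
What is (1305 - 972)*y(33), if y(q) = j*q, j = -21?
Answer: -230769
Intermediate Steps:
y(q) = -21*q
(1305 - 972)*y(33) = (1305 - 972)*(-21*33) = 333*(-693) = -230769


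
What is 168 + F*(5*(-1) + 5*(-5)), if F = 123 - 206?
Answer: 2658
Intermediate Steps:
F = -83
168 + F*(5*(-1) + 5*(-5)) = 168 - 83*(5*(-1) + 5*(-5)) = 168 - 83*(-5 - 25) = 168 - 83*(-30) = 168 + 2490 = 2658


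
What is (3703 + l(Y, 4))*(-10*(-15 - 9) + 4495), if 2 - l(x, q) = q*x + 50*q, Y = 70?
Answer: 15270375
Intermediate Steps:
l(x, q) = 2 - 50*q - q*x (l(x, q) = 2 - (q*x + 50*q) = 2 - (50*q + q*x) = 2 + (-50*q - q*x) = 2 - 50*q - q*x)
(3703 + l(Y, 4))*(-10*(-15 - 9) + 4495) = (3703 + (2 - 50*4 - 1*4*70))*(-10*(-15 - 9) + 4495) = (3703 + (2 - 200 - 280))*(-10*(-24) + 4495) = (3703 - 478)*(240 + 4495) = 3225*4735 = 15270375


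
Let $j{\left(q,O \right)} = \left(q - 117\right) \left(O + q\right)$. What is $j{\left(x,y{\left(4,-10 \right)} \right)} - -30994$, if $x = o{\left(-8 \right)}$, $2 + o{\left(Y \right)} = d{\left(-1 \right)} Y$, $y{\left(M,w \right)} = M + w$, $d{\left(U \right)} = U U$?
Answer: $33026$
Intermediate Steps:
$d{\left(U \right)} = U^{2}$
$o{\left(Y \right)} = -2 + Y$ ($o{\left(Y \right)} = -2 + \left(-1\right)^{2} Y = -2 + 1 Y = -2 + Y$)
$x = -10$ ($x = -2 - 8 = -10$)
$j{\left(q,O \right)} = \left(-117 + q\right) \left(O + q\right)$
$j{\left(x,y{\left(4,-10 \right)} \right)} - -30994 = \left(\left(-10\right)^{2} - 117 \left(4 - 10\right) - -1170 + \left(4 - 10\right) \left(-10\right)\right) - -30994 = \left(100 - -702 + 1170 - -60\right) + 30994 = \left(100 + 702 + 1170 + 60\right) + 30994 = 2032 + 30994 = 33026$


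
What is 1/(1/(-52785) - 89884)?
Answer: -52785/4744526941 ≈ -1.1125e-5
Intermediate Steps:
1/(1/(-52785) - 89884) = 1/(-1/52785 - 89884) = 1/(-4744526941/52785) = -52785/4744526941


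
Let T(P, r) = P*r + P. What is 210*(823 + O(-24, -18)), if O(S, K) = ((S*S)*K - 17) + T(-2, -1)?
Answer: -2008020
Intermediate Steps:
T(P, r) = P + P*r
O(S, K) = -17 + K*S**2 (O(S, K) = ((S*S)*K - 17) - 2*(1 - 1) = (S**2*K - 17) - 2*0 = (K*S**2 - 17) + 0 = (-17 + K*S**2) + 0 = -17 + K*S**2)
210*(823 + O(-24, -18)) = 210*(823 + (-17 - 18*(-24)**2)) = 210*(823 + (-17 - 18*576)) = 210*(823 + (-17 - 10368)) = 210*(823 - 10385) = 210*(-9562) = -2008020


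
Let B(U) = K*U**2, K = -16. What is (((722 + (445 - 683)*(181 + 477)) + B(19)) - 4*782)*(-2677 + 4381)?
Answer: -280795344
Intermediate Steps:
B(U) = -16*U**2
(((722 + (445 - 683)*(181 + 477)) + B(19)) - 4*782)*(-2677 + 4381) = (((722 + (445 - 683)*(181 + 477)) - 16*19**2) - 4*782)*(-2677 + 4381) = (((722 - 238*658) - 16*361) - 3128)*1704 = (((722 - 156604) - 5776) - 3128)*1704 = ((-155882 - 5776) - 3128)*1704 = (-161658 - 3128)*1704 = -164786*1704 = -280795344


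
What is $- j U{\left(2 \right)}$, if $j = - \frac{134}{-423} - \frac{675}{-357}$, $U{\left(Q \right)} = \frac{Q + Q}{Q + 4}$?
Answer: $- \frac{222242}{151011} \approx -1.4717$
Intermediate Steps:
$U{\left(Q \right)} = \frac{2 Q}{4 + Q}$
$j = \frac{111121}{50337}$ ($j = \left(-134\right) \left(- \frac{1}{423}\right) - - \frac{225}{119} = \frac{134}{423} + \frac{225}{119} = \frac{111121}{50337} \approx 2.2075$)
$- j U{\left(2 \right)} = - \frac{111121 \cdot 2 \cdot 2 \frac{1}{4 + 2}}{50337} = - \frac{111121 \cdot 2 \cdot 2 \cdot \frac{1}{6}}{50337} = - \frac{111121 \cdot 2}{50337 \cdot 3} = \left(-1\right) \frac{222242}{151011} = - \frac{222242}{151011}$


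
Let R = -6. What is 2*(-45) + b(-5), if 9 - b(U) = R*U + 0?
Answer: -111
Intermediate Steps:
b(U) = 9 + 6*U (b(U) = 9 - (-6*U + 0) = 9 - (-6)*U = 9 + 6*U)
2*(-45) + b(-5) = 2*(-45) + (9 + 6*(-5)) = -90 + (9 - 30) = -90 - 21 = -111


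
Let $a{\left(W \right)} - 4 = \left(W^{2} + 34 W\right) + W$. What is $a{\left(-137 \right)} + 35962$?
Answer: $49940$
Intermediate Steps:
$a{\left(W \right)} = 4 + W^{2} + 35 W$ ($a{\left(W \right)} = 4 + \left(\left(W^{2} + 34 W\right) + W\right) = 4 + \left(W^{2} + 35 W\right) = 4 + W^{2} + 35 W$)
$a{\left(-137 \right)} + 35962 = \left(4 + \left(-137\right)^{2} + 35 \left(-137\right)\right) + 35962 = \left(4 + 18769 - 4795\right) + 35962 = 13978 + 35962 = 49940$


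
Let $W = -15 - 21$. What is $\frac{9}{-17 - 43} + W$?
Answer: $- \frac{723}{20} \approx -36.15$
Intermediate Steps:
$W = -36$
$\frac{9}{-17 - 43} + W = \frac{9}{-17 - 43} - 36 = \frac{9}{-60} - 36 = 9 \left(- \frac{1}{60}\right) - 36 = - \frac{3}{20} - 36 = - \frac{723}{20}$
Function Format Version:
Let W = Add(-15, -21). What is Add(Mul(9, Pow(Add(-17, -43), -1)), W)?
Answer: Rational(-723, 20) ≈ -36.150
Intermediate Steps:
W = -36
Add(Mul(9, Pow(Add(-17, -43), -1)), W) = Add(Mul(9, Pow(Add(-17, -43), -1)), -36) = Add(Mul(9, Pow(-60, -1)), -36) = Add(Mul(9, Rational(-1, 60)), -36) = Add(Rational(-3, 20), -36) = Rational(-723, 20)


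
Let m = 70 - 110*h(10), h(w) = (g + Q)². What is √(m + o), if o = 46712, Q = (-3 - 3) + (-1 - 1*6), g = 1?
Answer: 9*√382 ≈ 175.90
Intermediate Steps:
Q = -13 (Q = -6 + (-1 - 6) = -6 - 7 = -13)
h(w) = 144 (h(w) = (1 - 13)² = (-12)² = 144)
m = -15770 (m = 70 - 110*144 = 70 - 15840 = -15770)
√(m + o) = √(-15770 + 46712) = √30942 = 9*√382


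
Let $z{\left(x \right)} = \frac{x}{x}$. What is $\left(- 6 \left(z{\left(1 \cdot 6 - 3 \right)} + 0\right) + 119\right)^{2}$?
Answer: $12769$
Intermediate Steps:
$z{\left(x \right)} = 1$
$\left(- 6 \left(z{\left(1 \cdot 6 - 3 \right)} + 0\right) + 119\right)^{2} = \left(- 6 \left(1 + 0\right) + 119\right)^{2} = \left(\left(-6\right) 1 + 119\right)^{2} = \left(-6 + 119\right)^{2} = 113^{2} = 12769$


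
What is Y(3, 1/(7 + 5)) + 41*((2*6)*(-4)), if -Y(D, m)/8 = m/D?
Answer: -17714/9 ≈ -1968.2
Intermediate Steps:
Y(D, m) = -8*m/D
Y(3, 1/(7 + 5)) + 41*((2*6)*(-4)) = -8/((7 + 5)*3) + 41*((2*6)*(-4)) = -8*⅓/12 + 41*(12*(-4)) = -8*1/12*⅓ + 41*(-48) = -2/9 - 1968 = -17714/9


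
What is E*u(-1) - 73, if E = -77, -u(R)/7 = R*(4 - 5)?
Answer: 466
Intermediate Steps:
u(R) = 7*R (u(R) = -7*R*(4 - 5) = -7*R*(-1) = -(-7)*R = 7*R)
E*u(-1) - 73 = -539*(-1) - 73 = -77*(-7) - 73 = 539 - 73 = 466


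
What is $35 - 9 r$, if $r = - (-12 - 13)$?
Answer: $-190$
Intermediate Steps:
$r = 25$ ($r = - (-12 - 13) = \left(-1\right) \left(-25\right) = 25$)
$35 - 9 r = 35 - 225 = -190$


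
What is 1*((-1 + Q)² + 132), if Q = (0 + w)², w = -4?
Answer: 357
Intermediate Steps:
Q = 16 (Q = (0 - 4)² = (-4)² = 16)
1*((-1 + Q)² + 132) = 1*((-1 + 16)² + 132) = 1*(15² + 132) = 1*(225 + 132) = 1*357 = 357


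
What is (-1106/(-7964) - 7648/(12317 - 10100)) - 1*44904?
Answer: -396445961311/8828094 ≈ -44907.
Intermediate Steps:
(-1106/(-7964) - 7648/(12317 - 10100)) - 1*44904 = (-1106*(-1/7964) - 7648/2217) - 44904 = (553/3982 - 7648*1/2217) - 44904 = (553/3982 - 7648/2217) - 44904 = -29228335/8828094 - 44904 = -396445961311/8828094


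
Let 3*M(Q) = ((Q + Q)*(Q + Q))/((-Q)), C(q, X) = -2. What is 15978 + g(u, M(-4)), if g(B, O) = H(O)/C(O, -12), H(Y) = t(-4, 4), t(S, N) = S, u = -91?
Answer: 15980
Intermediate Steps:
H(Y) = -4
M(Q) = -4*Q/3 (M(Q) = (((Q + Q)*(Q + Q))/((-Q)))/3 = (((2*Q)*(2*Q))*(-1/Q))/3 = ((4*Q²)*(-1/Q))/3 = (-4*Q)/3 = -4*Q/3)
g(B, O) = 2 (g(B, O) = -4/(-2) = -4*(-½) = 2)
15978 + g(u, M(-4)) = 15978 + 2 = 15980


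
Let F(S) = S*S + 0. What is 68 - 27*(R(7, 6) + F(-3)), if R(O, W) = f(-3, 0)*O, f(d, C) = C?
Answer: -175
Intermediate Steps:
F(S) = S² (F(S) = S² + 0 = S²)
R(O, W) = 0 (R(O, W) = 0*O = 0)
68 - 27*(R(7, 6) + F(-3)) = 68 - 27*(0 + (-3)²) = 68 - 27*(0 + 9) = 68 - 27*9 = 68 - 243 = -175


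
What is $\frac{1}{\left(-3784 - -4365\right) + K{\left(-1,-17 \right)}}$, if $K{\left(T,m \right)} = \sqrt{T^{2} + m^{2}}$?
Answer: $\frac{581}{337271} - \frac{\sqrt{290}}{337271} \approx 0.0016722$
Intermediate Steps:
$\frac{1}{\left(-3784 - -4365\right) + K{\left(-1,-17 \right)}} = \frac{1}{\left(-3784 - -4365\right) + \sqrt{\left(-1\right)^{2} + \left(-17\right)^{2}}} = \frac{1}{\left(-3784 + 4365\right) + \sqrt{1 + 289}} = \frac{1}{581 + \sqrt{290}}$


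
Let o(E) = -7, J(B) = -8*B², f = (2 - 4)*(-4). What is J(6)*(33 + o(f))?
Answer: -7488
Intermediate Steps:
f = 8 (f = -2*(-4) = 8)
J(6)*(33 + o(f)) = (-8*6²)*(33 - 7) = -8*36*26 = -288*26 = -7488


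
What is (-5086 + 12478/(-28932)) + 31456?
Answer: 381462181/14466 ≈ 26370.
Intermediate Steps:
(-5086 + 12478/(-28932)) + 31456 = (-5086 + 12478*(-1/28932)) + 31456 = (-5086 - 6239/14466) + 31456 = -73580315/14466 + 31456 = 381462181/14466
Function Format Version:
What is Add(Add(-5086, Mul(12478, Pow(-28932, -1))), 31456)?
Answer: Rational(381462181, 14466) ≈ 26370.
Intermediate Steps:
Add(Add(-5086, Mul(12478, Pow(-28932, -1))), 31456) = Add(Add(-5086, Mul(12478, Rational(-1, 28932))), 31456) = Add(Add(-5086, Rational(-6239, 14466)), 31456) = Add(Rational(-73580315, 14466), 31456) = Rational(381462181, 14466)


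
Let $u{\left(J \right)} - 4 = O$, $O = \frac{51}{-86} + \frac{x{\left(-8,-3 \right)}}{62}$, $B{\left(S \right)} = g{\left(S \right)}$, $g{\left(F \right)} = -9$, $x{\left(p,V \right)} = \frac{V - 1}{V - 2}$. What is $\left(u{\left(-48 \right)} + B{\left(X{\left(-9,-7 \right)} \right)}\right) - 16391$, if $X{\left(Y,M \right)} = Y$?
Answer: $- \frac{218566413}{13330} \approx -16397.0$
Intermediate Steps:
$x{\left(p,V \right)} = \frac{-1 + V}{-2 + V}$
$B{\left(S \right)} = -9$
$O = - \frac{7733}{13330}$ ($O = \frac{51}{-86} + \frac{\frac{1}{-2 - 3} \left(-1 - 3\right)}{62} = 51 \left(- \frac{1}{86}\right) + \frac{1}{-5} \left(-4\right) \frac{1}{62} = - \frac{51}{86} + \left(- \frac{1}{5}\right) \left(-4\right) \frac{1}{62} = - \frac{51}{86} + \frac{4}{5} \cdot \frac{1}{62} = - \frac{51}{86} + \frac{2}{155} = - \frac{7733}{13330} \approx -0.58012$)
$u{\left(J \right)} = \frac{45587}{13330}$ ($u{\left(J \right)} = 4 - \frac{7733}{13330} = \frac{45587}{13330}$)
$\left(u{\left(-48 \right)} + B{\left(X{\left(-9,-7 \right)} \right)}\right) - 16391 = \left(\frac{45587}{13330} - 9\right) - 16391 = - \frac{74383}{13330} - 16391 = - \frac{218566413}{13330}$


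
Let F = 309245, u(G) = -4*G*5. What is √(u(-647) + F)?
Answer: √322185 ≈ 567.61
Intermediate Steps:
u(G) = -20*G
√(u(-647) + F) = √(-20*(-647) + 309245) = √(12940 + 309245) = √322185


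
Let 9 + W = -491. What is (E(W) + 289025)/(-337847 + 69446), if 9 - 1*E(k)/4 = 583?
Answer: -286729/268401 ≈ -1.0683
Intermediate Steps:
W = -500 (W = -9 - 491 = -500)
E(k) = -2296 (E(k) = 36 - 4*583 = 36 - 2332 = -2296)
(E(W) + 289025)/(-337847 + 69446) = (-2296 + 289025)/(-337847 + 69446) = 286729/(-268401) = 286729*(-1/268401) = -286729/268401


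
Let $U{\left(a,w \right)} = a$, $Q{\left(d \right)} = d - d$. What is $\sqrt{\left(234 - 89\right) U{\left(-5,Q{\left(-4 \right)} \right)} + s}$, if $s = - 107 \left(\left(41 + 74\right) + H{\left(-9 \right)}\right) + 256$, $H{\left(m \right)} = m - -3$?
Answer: $6 i \sqrt{337} \approx 110.15 i$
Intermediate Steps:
$H{\left(m \right)} = 3 + m$ ($H{\left(m \right)} = m + 3 = 3 + m$)
$Q{\left(d \right)} = 0$
$s = -11407$ ($s = - 107 \left(\left(41 + 74\right) + \left(3 - 9\right)\right) + 256 = - 107 \left(115 - 6\right) + 256 = \left(-107\right) 109 + 256 = -11663 + 256 = -11407$)
$\sqrt{\left(234 - 89\right) U{\left(-5,Q{\left(-4 \right)} \right)} + s} = \sqrt{\left(234 - 89\right) \left(-5\right) - 11407} = \sqrt{145 \left(-5\right) - 11407} = \sqrt{-725 - 11407} = \sqrt{-12132} = 6 i \sqrt{337}$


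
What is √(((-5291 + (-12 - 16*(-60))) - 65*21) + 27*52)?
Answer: 4*I*√269 ≈ 65.605*I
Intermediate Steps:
√(((-5291 + (-12 - 16*(-60))) - 65*21) + 27*52) = √(((-5291 + (-12 + 960)) - 1365) + 1404) = √(((-5291 + 948) - 1365) + 1404) = √((-4343 - 1365) + 1404) = √(-5708 + 1404) = √(-4304) = 4*I*√269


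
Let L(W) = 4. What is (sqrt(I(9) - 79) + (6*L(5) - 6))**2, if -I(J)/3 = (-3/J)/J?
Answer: (54 + I*sqrt(710))**2/9 ≈ 245.11 + 319.75*I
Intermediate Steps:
I(J) = 9/J**2 (I(J) = -3*(-3/J)/J = -(-9)/J**2 = 9/J**2)
(sqrt(I(9) - 79) + (6*L(5) - 6))**2 = (sqrt(9/9**2 - 79) + (6*4 - 6))**2 = (sqrt(9*(1/81) - 79) + (24 - 6))**2 = (sqrt(1/9 - 79) + 18)**2 = (sqrt(-710/9) + 18)**2 = (I*sqrt(710)/3 + 18)**2 = (18 + I*sqrt(710)/3)**2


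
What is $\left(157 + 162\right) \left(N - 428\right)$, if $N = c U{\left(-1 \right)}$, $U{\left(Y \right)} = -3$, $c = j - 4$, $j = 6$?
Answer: $-138446$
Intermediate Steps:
$c = 2$ ($c = 6 - 4 = 2$)
$N = -6$ ($N = 2 \left(-3\right) = -6$)
$\left(157 + 162\right) \left(N - 428\right) = \left(157 + 162\right) \left(-6 - 428\right) = 319 \left(-434\right) = -138446$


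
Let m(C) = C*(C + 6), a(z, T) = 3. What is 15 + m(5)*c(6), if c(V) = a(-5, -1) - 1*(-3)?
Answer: 345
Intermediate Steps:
m(C) = C*(6 + C)
c(V) = 6 (c(V) = 3 - 1*(-3) = 3 + 3 = 6)
15 + m(5)*c(6) = 15 + (5*(6 + 5))*6 = 15 + (5*11)*6 = 15 + 55*6 = 15 + 330 = 345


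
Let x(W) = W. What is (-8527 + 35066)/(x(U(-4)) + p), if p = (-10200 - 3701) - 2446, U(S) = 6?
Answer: -26539/16341 ≈ -1.6241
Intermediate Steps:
p = -16347 (p = -13901 - 2446 = -16347)
(-8527 + 35066)/(x(U(-4)) + p) = (-8527 + 35066)/(6 - 16347) = 26539/(-16341) = 26539*(-1/16341) = -26539/16341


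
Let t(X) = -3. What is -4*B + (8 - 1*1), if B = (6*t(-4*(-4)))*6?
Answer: 439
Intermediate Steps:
B = -108 (B = (6*(-3))*6 = -18*6 = -108)
-4*B + (8 - 1*1) = -4*(-108) + (8 - 1*1) = 432 + (8 - 1) = 432 + 7 = 439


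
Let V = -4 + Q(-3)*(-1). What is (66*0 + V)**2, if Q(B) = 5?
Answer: 81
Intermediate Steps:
V = -9 (V = -4 + 5*(-1) = -4 - 5 = -9)
(66*0 + V)**2 = (66*0 - 9)**2 = (0 - 9)**2 = (-9)**2 = 81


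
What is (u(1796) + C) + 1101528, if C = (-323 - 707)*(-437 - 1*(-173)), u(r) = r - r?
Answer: 1373448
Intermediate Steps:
u(r) = 0
C = 271920 (C = -1030*(-437 + 173) = -1030*(-264) = 271920)
(u(1796) + C) + 1101528 = (0 + 271920) + 1101528 = 271920 + 1101528 = 1373448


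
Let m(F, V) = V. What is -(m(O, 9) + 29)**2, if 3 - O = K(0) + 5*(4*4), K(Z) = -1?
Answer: -1444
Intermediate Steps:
O = -76 (O = 3 - (-1 + 5*(4*4)) = 3 - (-1 + 5*16) = 3 - (-1 + 80) = 3 - 1*79 = 3 - 79 = -76)
-(m(O, 9) + 29)**2 = -(9 + 29)**2 = -1*38**2 = -1*1444 = -1444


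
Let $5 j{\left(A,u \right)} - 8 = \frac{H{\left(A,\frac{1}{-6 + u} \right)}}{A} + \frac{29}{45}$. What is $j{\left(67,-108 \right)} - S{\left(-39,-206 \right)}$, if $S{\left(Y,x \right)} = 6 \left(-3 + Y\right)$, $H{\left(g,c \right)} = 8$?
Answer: $\frac{3825323}{15075} \approx 253.75$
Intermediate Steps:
$j{\left(A,u \right)} = \frac{389}{225} + \frac{8}{5 A}$ ($j{\left(A,u \right)} = \frac{8}{5} + \frac{\frac{8}{A} + \frac{29}{45}}{5} = \frac{8}{5} + \frac{\frac{29}{45} + \frac{8}{A}}{5} = \frac{8}{5} + \left(\frac{29}{225} + \frac{8}{5 A}\right) = \frac{389}{225} + \frac{8}{5 A}$)
$S{\left(Y,x \right)} = -18 + 6 Y$
$j{\left(67,-108 \right)} - S{\left(-39,-206 \right)} = \frac{360 + 389 \cdot 67}{225 \cdot 67} - \left(-18 + 6 \left(-39\right)\right) = \frac{1}{225} \cdot \frac{1}{67} \left(360 + 26063\right) - \left(-18 - 234\right) = \frac{1}{225} \cdot \frac{1}{67} \cdot 26423 - -252 = \frac{26423}{15075} + 252 = \frac{3825323}{15075}$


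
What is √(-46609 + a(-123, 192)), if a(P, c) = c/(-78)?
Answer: I*√7877337/13 ≈ 215.9*I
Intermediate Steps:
a(P, c) = -c/78 (a(P, c) = c*(-1/78) = -c/78)
√(-46609 + a(-123, 192)) = √(-46609 - 1/78*192) = √(-46609 - 32/13) = √(-605949/13) = I*√7877337/13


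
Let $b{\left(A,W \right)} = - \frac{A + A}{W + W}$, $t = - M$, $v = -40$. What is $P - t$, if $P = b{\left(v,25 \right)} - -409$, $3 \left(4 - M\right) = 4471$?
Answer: $- \frac{16136}{15} \approx -1075.7$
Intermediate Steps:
$M = - \frac{4459}{3}$ ($M = 4 - \frac{4471}{3} = - \frac{4459}{3} \approx -1486.3$)
$t = \frac{4459}{3}$ ($t = \left(-1\right) \left(- \frac{4459}{3}\right) = \frac{4459}{3} \approx 1486.3$)
$b{\left(A,W \right)} = - \frac{A}{W}$ ($b{\left(A,W \right)} = - \frac{2 A}{2 W} = - 2 A \frac{1}{2 W} = - \frac{A}{W}$)
$P = \frac{2053}{5}$ ($P = \left(-1\right) \left(-40\right) \frac{1}{25} - -409 = \left(-1\right) \left(-40\right) \frac{1}{25} + 409 = \frac{8}{5} + 409 = \frac{2053}{5} \approx 410.6$)
$P - t = \frac{2053}{5} - \frac{4459}{3} = - \frac{16136}{15}$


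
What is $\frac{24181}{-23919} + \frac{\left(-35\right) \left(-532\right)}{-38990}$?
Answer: $- \frac{19831271}{13322883} \approx -1.4885$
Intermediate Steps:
$\frac{24181}{-23919} + \frac{\left(-35\right) \left(-532\right)}{-38990} = 24181 \left(- \frac{1}{23919}\right) + 18620 \left(- \frac{1}{38990}\right) = - \frac{24181}{23919} - \frac{266}{557} = - \frac{19831271}{13322883}$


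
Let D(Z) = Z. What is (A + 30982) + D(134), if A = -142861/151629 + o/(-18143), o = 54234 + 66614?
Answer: 85579353942337/2751004947 ≈ 31108.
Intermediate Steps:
o = 120848
A = -20915988515/2751004947 (A = -142861/151629 + 120848/(-18143) = -142861*1/151629 + 120848*(-1/18143) = -142861/151629 - 120848/18143 = -20915988515/2751004947 ≈ -7.6030)
(A + 30982) + D(134) = (-20915988515/2751004947 + 30982) + 134 = 85210719279439/2751004947 + 134 = 85579353942337/2751004947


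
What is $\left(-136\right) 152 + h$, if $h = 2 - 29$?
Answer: $-20699$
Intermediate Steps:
$h = -27$
$\left(-136\right) 152 + h = \left(-136\right) 152 - 27 = -20672 - 27 = -20699$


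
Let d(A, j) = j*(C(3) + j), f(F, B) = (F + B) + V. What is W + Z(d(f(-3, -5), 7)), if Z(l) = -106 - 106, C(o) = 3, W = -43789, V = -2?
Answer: -44001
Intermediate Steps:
f(F, B) = -2 + B + F (f(F, B) = (F + B) - 2 = (B + F) - 2 = -2 + B + F)
d(A, j) = j*(3 + j)
Z(l) = -212
W + Z(d(f(-3, -5), 7)) = -43789 - 212 = -44001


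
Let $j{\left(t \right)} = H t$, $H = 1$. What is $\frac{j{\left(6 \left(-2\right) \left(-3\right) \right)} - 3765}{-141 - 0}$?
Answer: $\frac{1243}{47} \approx 26.447$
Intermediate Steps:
$j{\left(t \right)} = t$ ($j{\left(t \right)} = 1 t = t$)
$\frac{j{\left(6 \left(-2\right) \left(-3\right) \right)} - 3765}{-141 - 0} = \frac{6 \left(-2\right) \left(-3\right) - 3765}{-141 - 0} = \frac{\left(-12\right) \left(-3\right) - 3765}{-141 + 0} = \frac{36 - 3765}{-141} = \left(-3729\right) \left(- \frac{1}{141}\right) = \frac{1243}{47}$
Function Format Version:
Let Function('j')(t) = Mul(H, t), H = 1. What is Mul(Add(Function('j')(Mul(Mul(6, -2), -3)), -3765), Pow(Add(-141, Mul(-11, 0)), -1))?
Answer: Rational(1243, 47) ≈ 26.447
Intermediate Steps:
Function('j')(t) = t (Function('j')(t) = Mul(1, t) = t)
Mul(Add(Function('j')(Mul(Mul(6, -2), -3)), -3765), Pow(Add(-141, Mul(-11, 0)), -1)) = Mul(Add(Mul(Mul(6, -2), -3), -3765), Pow(Add(-141, Mul(-11, 0)), -1)) = Mul(Add(Mul(-12, -3), -3765), Pow(Add(-141, 0), -1)) = Mul(Add(36, -3765), Pow(-141, -1)) = Mul(-3729, Rational(-1, 141)) = Rational(1243, 47)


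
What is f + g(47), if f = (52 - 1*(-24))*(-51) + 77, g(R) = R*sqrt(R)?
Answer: -3799 + 47*sqrt(47) ≈ -3476.8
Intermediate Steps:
g(R) = R**(3/2)
f = -3799 (f = (52 + 24)*(-51) + 77 = 76*(-51) + 77 = -3876 + 77 = -3799)
f + g(47) = -3799 + 47**(3/2) = -3799 + 47*sqrt(47)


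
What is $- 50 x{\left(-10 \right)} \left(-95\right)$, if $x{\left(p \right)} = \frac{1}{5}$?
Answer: $950$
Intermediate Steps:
$x{\left(p \right)} = \frac{1}{5}$
$- 50 x{\left(-10 \right)} \left(-95\right) = \left(-50\right) \frac{1}{5} \left(-95\right) = \left(-10\right) \left(-95\right) = 950$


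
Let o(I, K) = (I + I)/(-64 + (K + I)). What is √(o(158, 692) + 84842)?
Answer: 2*√3275956038/393 ≈ 291.28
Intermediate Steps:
o(I, K) = 2*I/(-64 + I + K) (o(I, K) = (2*I)/(-64 + (I + K)) = (2*I)/(-64 + I + K) = 2*I/(-64 + I + K))
√(o(158, 692) + 84842) = √(2*158/(-64 + 158 + 692) + 84842) = √(2*158/786 + 84842) = √(2*158*(1/786) + 84842) = √(158/393 + 84842) = √(33343064/393) = 2*√3275956038/393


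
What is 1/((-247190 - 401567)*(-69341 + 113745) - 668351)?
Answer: -1/28808074179 ≈ -3.4713e-11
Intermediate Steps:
1/((-247190 - 401567)*(-69341 + 113745) - 668351) = 1/(-648757*44404 - 668351) = 1/(-28807405828 - 668351) = 1/(-28808074179) = -1/28808074179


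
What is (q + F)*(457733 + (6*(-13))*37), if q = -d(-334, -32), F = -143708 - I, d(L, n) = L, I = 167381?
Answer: -141345979485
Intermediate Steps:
F = -311089 (F = -143708 - 1*167381 = -143708 - 167381 = -311089)
q = 334 (q = -1*(-334) = 334)
(q + F)*(457733 + (6*(-13))*37) = (334 - 311089)*(457733 + (6*(-13))*37) = -310755*(457733 - 78*37) = -310755*(457733 - 2886) = -310755*454847 = -141345979485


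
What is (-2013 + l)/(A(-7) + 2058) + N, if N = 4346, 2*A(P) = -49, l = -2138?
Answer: 2523840/581 ≈ 4344.0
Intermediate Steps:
A(P) = -49/2 (A(P) = (1/2)*(-49) = -49/2)
(-2013 + l)/(A(-7) + 2058) + N = (-2013 - 2138)/(-49/2 + 2058) + 4346 = -4151/4067/2 + 4346 = -4151*2/4067 + 4346 = -1186/581 + 4346 = 2523840/581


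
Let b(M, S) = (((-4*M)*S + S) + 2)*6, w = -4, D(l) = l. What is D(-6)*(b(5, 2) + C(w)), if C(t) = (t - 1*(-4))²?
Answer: 1296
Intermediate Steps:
C(t) = (4 + t)² (C(t) = (t + 4)² = (4 + t)²)
b(M, S) = 12 + 6*S - 24*M*S (b(M, S) = ((-4*M*S + S) + 2)*6 = ((S - 4*M*S) + 2)*6 = (2 + S - 4*M*S)*6 = 12 + 6*S - 24*M*S)
D(-6)*(b(5, 2) + C(w)) = -6*((12 + 6*2 - 24*5*2) + (4 - 4)²) = -6*((12 + 12 - 240) + 0²) = -6*(-216 + 0) = -6*(-216) = 1296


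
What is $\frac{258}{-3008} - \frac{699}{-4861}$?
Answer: $\frac{424227}{7310944} \approx 0.058026$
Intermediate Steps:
$\frac{258}{-3008} - \frac{699}{-4861} = 258 \left(- \frac{1}{3008}\right) - - \frac{699}{4861} = - \frac{129}{1504} + \frac{699}{4861} = \frac{424227}{7310944}$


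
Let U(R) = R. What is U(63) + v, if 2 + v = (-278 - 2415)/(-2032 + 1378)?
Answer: 42587/654 ≈ 65.118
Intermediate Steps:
v = 1385/654 (v = -2 + (-278 - 2415)/(-2032 + 1378) = -2 - 2693/(-654) = -2 - 2693*(-1/654) = -2 + 2693/654 = 1385/654 ≈ 2.1177)
U(63) + v = 63 + 1385/654 = 42587/654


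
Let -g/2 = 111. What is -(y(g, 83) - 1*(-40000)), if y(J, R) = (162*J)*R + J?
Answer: 2945234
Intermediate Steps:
g = -222 (g = -2*111 = -222)
y(J, R) = J + 162*J*R (y(J, R) = 162*J*R + J = J + 162*J*R)
-(y(g, 83) - 1*(-40000)) = -(-222*(1 + 162*83) - 1*(-40000)) = -(-222*(1 + 13446) + 40000) = -(-222*13447 + 40000) = -(-2985234 + 40000) = -1*(-2945234) = 2945234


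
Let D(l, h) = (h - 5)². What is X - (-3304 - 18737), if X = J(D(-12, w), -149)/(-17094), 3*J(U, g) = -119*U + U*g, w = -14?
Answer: 565201655/25641 ≈ 22043.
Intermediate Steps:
D(l, h) = (-5 + h)²
J(U, g) = -119*U/3 + U*g/3 (J(U, g) = (-119*U + U*g)/3 = -119*U/3 + U*g/3)
X = 48374/25641 (X = ((-5 - 14)²*(-119 - 149)/3)/(-17094) = ((⅓)*(-19)²*(-268))*(-1/17094) = ((⅓)*361*(-268))*(-1/17094) = -96748/3*(-1/17094) = 48374/25641 ≈ 1.8866)
X - (-3304 - 18737) = 48374/25641 - (-3304 - 18737) = 48374/25641 - 1*(-22041) = 48374/25641 + 22041 = 565201655/25641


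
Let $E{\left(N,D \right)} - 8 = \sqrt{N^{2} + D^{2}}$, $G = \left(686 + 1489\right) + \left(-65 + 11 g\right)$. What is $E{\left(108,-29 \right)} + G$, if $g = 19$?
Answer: $2327 + \sqrt{12505} \approx 2438.8$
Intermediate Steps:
$G = 2319$ ($G = \left(686 + 1489\right) + \left(-65 + 11 \cdot 19\right) = 2175 + \left(-65 + 209\right) = 2175 + 144 = 2319$)
$E{\left(N,D \right)} = 8 + \sqrt{D^{2} + N^{2}}$ ($E{\left(N,D \right)} = 8 + \sqrt{N^{2} + D^{2}} = 8 + \sqrt{D^{2} + N^{2}}$)
$E{\left(108,-29 \right)} + G = \left(8 + \sqrt{\left(-29\right)^{2} + 108^{2}}\right) + 2319 = \left(8 + \sqrt{841 + 11664}\right) + 2319 = \left(8 + \sqrt{12505}\right) + 2319 = 2327 + \sqrt{12505}$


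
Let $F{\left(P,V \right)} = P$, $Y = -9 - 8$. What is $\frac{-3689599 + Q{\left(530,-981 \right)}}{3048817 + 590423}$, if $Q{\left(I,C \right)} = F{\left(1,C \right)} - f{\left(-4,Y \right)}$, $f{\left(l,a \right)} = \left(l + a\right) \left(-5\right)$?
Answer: $- \frac{409967}{404360} \approx -1.0139$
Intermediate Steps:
$Y = -17$
$f{\left(l,a \right)} = - 5 a - 5 l$ ($f{\left(l,a \right)} = \left(a + l\right) \left(-5\right) = - 5 a - 5 l$)
$Q{\left(I,C \right)} = -104$ ($Q{\left(I,C \right)} = 1 - \left(\left(-5\right) \left(-17\right) - -20\right) = 1 - \left(85 + 20\right) = 1 - 105 = -104$)
$\frac{-3689599 + Q{\left(530,-981 \right)}}{3048817 + 590423} = \frac{-3689599 - 104}{3048817 + 590423} = - \frac{3689703}{3639240} = \left(-3689703\right) \frac{1}{3639240} = - \frac{409967}{404360}$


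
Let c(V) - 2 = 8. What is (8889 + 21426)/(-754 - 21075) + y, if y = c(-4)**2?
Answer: 2152585/21829 ≈ 98.611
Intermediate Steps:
c(V) = 10 (c(V) = 2 + 8 = 10)
y = 100 (y = 10**2 = 100)
(8889 + 21426)/(-754 - 21075) + y = (8889 + 21426)/(-754 - 21075) + 100 = 30315/(-21829) + 100 = 30315*(-1/21829) + 100 = -30315/21829 + 100 = 2152585/21829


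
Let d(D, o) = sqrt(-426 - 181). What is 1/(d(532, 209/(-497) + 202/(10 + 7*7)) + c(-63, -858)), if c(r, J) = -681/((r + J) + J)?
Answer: 134611/213502472 - 351649*I*sqrt(607)/213502472 ≈ 0.00063049 - 0.040579*I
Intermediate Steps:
c(r, J) = -681/(r + 2*J) (c(r, J) = -681/((J + r) + J) = -681/(r + 2*J))
d(D, o) = I*sqrt(607) (d(D, o) = sqrt(-607) = I*sqrt(607))
1/(d(532, 209/(-497) + 202/(10 + 7*7)) + c(-63, -858)) = 1/(I*sqrt(607) - 681/(-63 + 2*(-858))) = 1/(I*sqrt(607) - 681/(-63 - 1716)) = 1/(I*sqrt(607) - 681/(-1779)) = 1/(I*sqrt(607) - 681*(-1/1779)) = 1/(I*sqrt(607) + 227/593) = 1/(227/593 + I*sqrt(607))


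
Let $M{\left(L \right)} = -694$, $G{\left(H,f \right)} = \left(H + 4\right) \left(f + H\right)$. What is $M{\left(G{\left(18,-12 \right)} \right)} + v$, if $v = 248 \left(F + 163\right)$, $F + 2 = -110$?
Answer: $11954$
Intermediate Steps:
$F = -112$ ($F = -2 - 110 = -112$)
$G{\left(H,f \right)} = \left(4 + H\right) \left(H + f\right)$
$v = 12648$ ($v = 248 \left(-112 + 163\right) = 248 \cdot 51 = 12648$)
$M{\left(G{\left(18,-12 \right)} \right)} + v = -694 + 12648 = 11954$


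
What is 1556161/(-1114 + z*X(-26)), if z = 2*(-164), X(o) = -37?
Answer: 1556161/11022 ≈ 141.19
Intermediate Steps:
z = -328
1556161/(-1114 + z*X(-26)) = 1556161/(-1114 - 328*(-37)) = 1556161/(-1114 + 12136) = 1556161/11022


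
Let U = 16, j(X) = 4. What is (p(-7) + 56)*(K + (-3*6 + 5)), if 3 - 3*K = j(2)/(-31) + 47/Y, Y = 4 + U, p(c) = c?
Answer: -387051/620 ≈ -624.28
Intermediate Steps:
Y = 20 (Y = 4 + 16 = 20)
K = 161/620 (K = 1 - (4/(-31) + 47/20)/3 = 1 - (4*(-1/31) + 47*(1/20))/3 = 1 - (-4/31 + 47/20)/3 = 1 - ⅓*1377/620 = 1 - 459/620 = 161/620 ≈ 0.25968)
(p(-7) + 56)*(K + (-3*6 + 5)) = (-7 + 56)*(161/620 + (-3*6 + 5)) = 49*(161/620 + (-18 + 5)) = 49*(161/620 - 13) = 49*(-7899/620) = -387051/620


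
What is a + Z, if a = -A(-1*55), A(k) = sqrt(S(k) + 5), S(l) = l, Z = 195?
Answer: 195 - 5*I*sqrt(2) ≈ 195.0 - 7.0711*I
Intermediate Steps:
A(k) = sqrt(5 + k) (A(k) = sqrt(k + 5) = sqrt(5 + k))
a = -5*I*sqrt(2) (a = -sqrt(5 - 1*55) = -sqrt(5 - 55) = -sqrt(-50) = -5*I*sqrt(2) ≈ -7.0711*I)
a + Z = -5*I*sqrt(2) + 195 = 195 - 5*I*sqrt(2)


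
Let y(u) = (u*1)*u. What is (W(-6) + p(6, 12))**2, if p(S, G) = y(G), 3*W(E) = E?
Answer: 20164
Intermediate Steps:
y(u) = u**2 (y(u) = u*u = u**2)
W(E) = E/3
p(S, G) = G**2
(W(-6) + p(6, 12))**2 = ((1/3)*(-6) + 12**2)**2 = (-2 + 144)**2 = 142**2 = 20164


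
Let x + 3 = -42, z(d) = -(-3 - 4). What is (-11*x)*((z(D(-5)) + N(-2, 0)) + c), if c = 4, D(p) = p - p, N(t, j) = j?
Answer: 5445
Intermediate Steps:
D(p) = 0
z(d) = 7 (z(d) = -1*(-7) = 7)
x = -45 (x = -3 - 42 = -45)
(-11*x)*((z(D(-5)) + N(-2, 0)) + c) = (-11*(-45))*((7 + 0) + 4) = 495*(7 + 4) = 495*11 = 5445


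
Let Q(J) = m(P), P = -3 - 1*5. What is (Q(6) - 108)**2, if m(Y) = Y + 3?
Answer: 12769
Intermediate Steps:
P = -8 (P = -3 - 5 = -8)
m(Y) = 3 + Y
Q(J) = -5 (Q(J) = 3 - 8 = -5)
(Q(6) - 108)**2 = (-5 - 108)**2 = (-113)**2 = 12769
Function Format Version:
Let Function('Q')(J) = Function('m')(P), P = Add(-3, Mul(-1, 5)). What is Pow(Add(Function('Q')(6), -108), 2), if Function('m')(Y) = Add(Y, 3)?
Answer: 12769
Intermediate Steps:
P = -8 (P = Add(-3, -5) = -8)
Function('m')(Y) = Add(3, Y)
Function('Q')(J) = -5 (Function('Q')(J) = Add(3, -8) = -5)
Pow(Add(Function('Q')(6), -108), 2) = Pow(Add(-5, -108), 2) = Pow(-113, 2) = 12769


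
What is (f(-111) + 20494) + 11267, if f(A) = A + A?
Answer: 31539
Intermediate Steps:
f(A) = 2*A
(f(-111) + 20494) + 11267 = (2*(-111) + 20494) + 11267 = (-222 + 20494) + 11267 = 20272 + 11267 = 31539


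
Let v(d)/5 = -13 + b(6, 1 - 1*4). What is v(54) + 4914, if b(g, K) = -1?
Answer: 4844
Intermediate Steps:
v(d) = -70 (v(d) = 5*(-13 - 1) = 5*(-14) = -70)
v(54) + 4914 = -70 + 4914 = 4844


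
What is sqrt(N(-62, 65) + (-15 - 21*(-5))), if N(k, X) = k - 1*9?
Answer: sqrt(19) ≈ 4.3589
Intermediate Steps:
N(k, X) = -9 + k (N(k, X) = k - 9 = -9 + k)
sqrt(N(-62, 65) + (-15 - 21*(-5))) = sqrt((-9 - 62) + (-15 - 21*(-5))) = sqrt(-71 + (-15 + 105)) = sqrt(-71 + 90) = sqrt(19)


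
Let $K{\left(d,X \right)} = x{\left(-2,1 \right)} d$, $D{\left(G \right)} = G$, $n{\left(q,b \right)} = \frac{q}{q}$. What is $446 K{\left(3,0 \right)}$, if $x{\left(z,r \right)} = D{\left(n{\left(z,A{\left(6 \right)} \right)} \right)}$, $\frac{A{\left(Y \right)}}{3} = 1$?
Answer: $1338$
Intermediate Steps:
$A{\left(Y \right)} = 3$ ($A{\left(Y \right)} = 3 \cdot 1 = 3$)
$n{\left(q,b \right)} = 1$
$x{\left(z,r \right)} = 1$
$K{\left(d,X \right)} = d$ ($K{\left(d,X \right)} = 1 d = d$)
$446 K{\left(3,0 \right)} = 446 \cdot 3 = 1338$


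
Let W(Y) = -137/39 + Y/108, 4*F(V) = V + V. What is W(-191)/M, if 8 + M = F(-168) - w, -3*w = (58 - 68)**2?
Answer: 7415/82368 ≈ 0.090023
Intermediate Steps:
F(V) = V/2 (F(V) = (V + V)/4 = (2*V)/4 = V/2)
w = -100/3 (w = -(58 - 68)**2/3 = -1/3*(-10)**2 = -1/3*100 = -100/3 ≈ -33.333)
M = -176/3 (M = -8 + ((1/2)*(-168) - 1*(-100/3)) = -8 + (-84 + 100/3) = -8 - 152/3 = -176/3 ≈ -58.667)
W(Y) = -137/39 + Y/108 (W(Y) = -137*1/39 + Y*(1/108) = -137/39 + Y/108)
W(-191)/M = (-137/39 + (1/108)*(-191))/(-176/3) = (-137/39 - 191/108)*(-3/176) = -7415/1404*(-3/176) = 7415/82368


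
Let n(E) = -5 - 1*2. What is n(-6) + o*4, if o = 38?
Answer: 145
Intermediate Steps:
n(E) = -7 (n(E) = -5 - 2 = -7)
n(-6) + o*4 = -7 + 38*4 = -7 + 152 = 145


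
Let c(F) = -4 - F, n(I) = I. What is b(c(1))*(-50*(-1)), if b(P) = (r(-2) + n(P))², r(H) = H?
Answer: 2450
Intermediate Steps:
b(P) = (-2 + P)²
b(c(1))*(-50*(-1)) = (-2 + (-4 - 1*1))²*(-50*(-1)) = (-2 + (-4 - 1))²*50 = (-2 - 5)²*50 = (-7)²*50 = 49*50 = 2450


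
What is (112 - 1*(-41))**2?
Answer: 23409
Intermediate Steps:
(112 - 1*(-41))**2 = (112 + 41)**2 = 153**2 = 23409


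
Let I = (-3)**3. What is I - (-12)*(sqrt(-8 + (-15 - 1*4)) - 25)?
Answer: -327 + 36*I*sqrt(3) ≈ -327.0 + 62.354*I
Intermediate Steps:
I = -27
I - (-12)*(sqrt(-8 + (-15 - 1*4)) - 25) = -27 - (-12)*(sqrt(-8 + (-15 - 1*4)) - 25) = -27 - (-12)*(sqrt(-8 + (-15 - 4)) - 25) = -27 - (-12)*(sqrt(-8 - 19) - 25) = -27 - (-12)*(sqrt(-27) - 25) = -27 - (-12)*(3*I*sqrt(3) - 25) = -27 - (-12)*(-25 + 3*I*sqrt(3)) = -27 - (300 - 36*I*sqrt(3)) = -27 + (-300 + 36*I*sqrt(3)) = -327 + 36*I*sqrt(3)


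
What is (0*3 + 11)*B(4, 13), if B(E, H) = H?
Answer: 143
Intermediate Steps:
(0*3 + 11)*B(4, 13) = (0*3 + 11)*13 = (0 + 11)*13 = 11*13 = 143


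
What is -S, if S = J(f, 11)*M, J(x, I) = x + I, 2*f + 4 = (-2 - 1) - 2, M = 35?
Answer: -455/2 ≈ -227.50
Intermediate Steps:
f = -9/2 (f = -2 + ((-2 - 1) - 2)/2 = -2 + (-3 - 2)/2 = -2 + (½)*(-5) = -2 - 5/2 = -9/2 ≈ -4.5000)
J(x, I) = I + x
S = 455/2 (S = (11 - 9/2)*35 = (13/2)*35 = 455/2 ≈ 227.50)
-S = -1*455/2 = -455/2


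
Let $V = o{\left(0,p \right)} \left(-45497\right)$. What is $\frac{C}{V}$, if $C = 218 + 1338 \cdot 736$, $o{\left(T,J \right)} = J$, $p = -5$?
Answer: $\frac{984986}{227485} \approx 4.3299$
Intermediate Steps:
$V = 227485$ ($V = \left(-5\right) \left(-45497\right) = 227485$)
$C = 984986$ ($C = 218 + 984768 = 984986$)
$\frac{C}{V} = \frac{984986}{227485}$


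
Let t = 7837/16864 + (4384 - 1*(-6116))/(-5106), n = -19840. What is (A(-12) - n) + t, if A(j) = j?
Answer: 16737295287/844192 ≈ 19826.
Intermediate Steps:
t = -1343689/844192 (t = 7837*(1/16864) + (4384 + 6116)*(-1/5106) = 461/992 + 10500*(-1/5106) = 461/992 - 1750/851 = -1343689/844192 ≈ -1.5917)
(A(-12) - n) + t = (-12 - 1*(-19840)) - 1343689/844192 = (-12 + 19840) - 1343689/844192 = 19828 - 1343689/844192 = 16737295287/844192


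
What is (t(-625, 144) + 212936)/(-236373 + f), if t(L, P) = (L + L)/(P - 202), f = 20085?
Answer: -6175769/6272352 ≈ -0.98460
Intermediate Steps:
t(L, P) = 2*L/(-202 + P) (t(L, P) = (2*L)/(-202 + P) = 2*L/(-202 + P))
(t(-625, 144) + 212936)/(-236373 + f) = (2*(-625)/(-202 + 144) + 212936)/(-236373 + 20085) = (2*(-625)/(-58) + 212936)/(-216288) = (2*(-625)*(-1/58) + 212936)*(-1/216288) = (625/29 + 212936)*(-1/216288) = (6175769/29)*(-1/216288) = -6175769/6272352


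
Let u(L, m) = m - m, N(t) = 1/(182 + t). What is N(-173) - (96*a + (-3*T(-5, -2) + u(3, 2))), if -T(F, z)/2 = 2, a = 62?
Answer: -53675/9 ≈ -5963.9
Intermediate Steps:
T(F, z) = -4 (T(F, z) = -2*2 = -4)
u(L, m) = 0
N(-173) - (96*a + (-3*T(-5, -2) + u(3, 2))) = 1/(182 - 173) - (96*62 + (-3*(-4) + 0)) = 1/9 - (5952 + (12 + 0)) = ⅑ - (5952 + 12) = ⅑ - 1*5964 = ⅑ - 5964 = -53675/9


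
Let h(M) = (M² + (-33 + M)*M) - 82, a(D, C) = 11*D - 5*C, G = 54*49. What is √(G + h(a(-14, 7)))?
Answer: √80243 ≈ 283.27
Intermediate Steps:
G = 2646
a(D, C) = -5*C + 11*D
h(M) = -82 + M² + M*(-33 + M) (h(M) = (M² + M*(-33 + M)) - 82 = -82 + M² + M*(-33 + M))
√(G + h(a(-14, 7))) = √(2646 + (-82 - 33*(-5*7 + 11*(-14)) + 2*(-5*7 + 11*(-14))²)) = √(2646 + (-82 - 33*(-35 - 154) + 2*(-35 - 154)²)) = √(2646 + (-82 - 33*(-189) + 2*(-189)²)) = √(2646 + (-82 + 6237 + 2*35721)) = √(2646 + (-82 + 6237 + 71442)) = √(2646 + 77597) = √80243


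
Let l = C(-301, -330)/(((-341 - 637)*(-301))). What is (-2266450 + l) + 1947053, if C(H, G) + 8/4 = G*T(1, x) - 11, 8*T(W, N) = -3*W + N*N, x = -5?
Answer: -26863843139/84108 ≈ -3.1940e+5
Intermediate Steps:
T(W, N) = -3*W/8 + N**2/8 (T(W, N) = (-3*W + N*N)/8 = (-3*W + N**2)/8 = (N**2 - 3*W)/8 = -3*W/8 + N**2/8)
C(H, G) = -13 + 11*G/4 (C(H, G) = -2 + (G*(-3/8*1 + (1/8)*(-5)**2) - 11) = -2 + (G*(-3/8 + (1/8)*25) - 11) = -2 + (G*(-3/8 + 25/8) - 11) = -2 + (G*(11/4) - 11) = -2 + (11*G/4 - 11) = -2 + (-11 + 11*G/4) = -13 + 11*G/4)
l = -263/84108 (l = (-13 + (11/4)*(-330))/(((-341 - 637)*(-301))) = (-13 - 1815/2)/((-978*(-301))) = -1841/2/294378 = -1841/2*1/294378 = -263/84108 ≈ -0.0031269)
(-2266450 + l) + 1947053 = (-2266450 - 263/84108) + 1947053 = -190626576863/84108 + 1947053 = -26863843139/84108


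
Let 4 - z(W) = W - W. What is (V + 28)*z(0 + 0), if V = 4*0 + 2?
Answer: 120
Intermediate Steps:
V = 2 (V = 0 + 2 = 2)
z(W) = 4 (z(W) = 4 - (W - W) = 4 - 1*0 = 4 + 0 = 4)
(V + 28)*z(0 + 0) = (2 + 28)*4 = 30*4 = 120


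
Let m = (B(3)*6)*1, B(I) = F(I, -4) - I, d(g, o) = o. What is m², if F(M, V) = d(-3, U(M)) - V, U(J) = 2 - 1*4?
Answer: 36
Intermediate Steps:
U(J) = -2 (U(J) = 2 - 4 = -2)
F(M, V) = -2 - V
B(I) = 2 - I (B(I) = (-2 - 1*(-4)) - I = (-2 + 4) - I = 2 - I)
m = -6 (m = ((2 - 1*3)*6)*1 = ((2 - 3)*6)*1 = -1*6*1 = -6*1 = -6)
m² = (-6)² = 36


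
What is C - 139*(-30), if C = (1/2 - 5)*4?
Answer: 4152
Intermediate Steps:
C = -18 (C = (1/2 - 5)*4 = -9/2*4 = -18)
C - 139*(-30) = -18 - 139*(-30) = -18 + 4170 = 4152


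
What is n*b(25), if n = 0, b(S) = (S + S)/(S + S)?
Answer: 0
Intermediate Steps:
b(S) = 1 (b(S) = (2*S)/((2*S)) = (2*S)*(1/(2*S)) = 1)
n*b(25) = 0*1 = 0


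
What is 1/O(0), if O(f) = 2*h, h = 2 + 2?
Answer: ⅛ ≈ 0.12500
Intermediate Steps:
h = 4
O(f) = 8 (O(f) = 2*4 = 8)
1/O(0) = 1/8 = ⅛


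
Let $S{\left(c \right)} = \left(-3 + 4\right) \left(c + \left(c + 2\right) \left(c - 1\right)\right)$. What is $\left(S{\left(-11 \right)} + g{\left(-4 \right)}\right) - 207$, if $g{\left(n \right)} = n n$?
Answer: $-94$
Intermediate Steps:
$g{\left(n \right)} = n^{2}$
$S{\left(c \right)} = c + \left(-1 + c\right) \left(2 + c\right)$ ($S{\left(c \right)} = 1 \left(c + \left(2 + c\right) \left(-1 + c\right)\right) = 1 \left(c + \left(-1 + c\right) \left(2 + c\right)\right) = c + \left(-1 + c\right) \left(2 + c\right)$)
$\left(S{\left(-11 \right)} + g{\left(-4 \right)}\right) - 207 = \left(\left(-2 + \left(-11\right)^{2} + 2 \left(-11\right)\right) + \left(-4\right)^{2}\right) - 207 = \left(\left(-2 + 121 - 22\right) + 16\right) - 207 = \left(97 + 16\right) - 207 = 113 - 207 = -94$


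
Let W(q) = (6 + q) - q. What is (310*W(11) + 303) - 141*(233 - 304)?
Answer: 12174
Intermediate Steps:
W(q) = 6
(310*W(11) + 303) - 141*(233 - 304) = (310*6 + 303) - 141*(233 - 304) = (1860 + 303) - 141*(-71) = 2163 - 1*(-10011) = 2163 + 10011 = 12174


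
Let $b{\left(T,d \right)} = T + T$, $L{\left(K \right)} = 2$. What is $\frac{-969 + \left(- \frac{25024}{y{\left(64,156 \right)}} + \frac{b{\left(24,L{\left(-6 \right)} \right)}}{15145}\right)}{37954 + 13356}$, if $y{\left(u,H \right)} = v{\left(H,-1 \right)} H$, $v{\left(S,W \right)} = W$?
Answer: $- \frac{36738131}{2331269850} \approx -0.015759$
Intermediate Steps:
$b{\left(T,d \right)} = 2 T$
$y{\left(u,H \right)} = - H$
$\frac{-969 + \left(- \frac{25024}{y{\left(64,156 \right)}} + \frac{b{\left(24,L{\left(-6 \right)} \right)}}{15145}\right)}{37954 + 13356} = \frac{-969 + \left(- \frac{25024}{\left(-1\right) 156} + \frac{2 \cdot 24}{15145}\right)}{37954 + 13356} = \frac{-969 + \left(- \frac{25024}{-156} + 48 \cdot \frac{1}{15145}\right)}{51310} = \left(-969 + \left(\left(-25024\right) \left(- \frac{1}{156}\right) + \frac{48}{15145}\right)\right) \frac{1}{51310} = \left(-969 + \left(\frac{6256}{39} + \frac{48}{15145}\right)\right) \frac{1}{51310} = \left(-969 + \frac{7288384}{45435}\right) \frac{1}{51310} = \left(- \frac{36738131}{45435}\right) \frac{1}{51310} = - \frac{36738131}{2331269850}$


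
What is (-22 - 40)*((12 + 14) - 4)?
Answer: -1364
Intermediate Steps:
(-22 - 40)*((12 + 14) - 4) = -62*(26 - 4) = -62*22 = -1364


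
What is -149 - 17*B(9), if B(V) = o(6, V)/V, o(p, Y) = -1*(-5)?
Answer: -1426/9 ≈ -158.44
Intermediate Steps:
o(p, Y) = 5
B(V) = 5/V
-149 - 17*B(9) = -149 - 85/9 = -1426/9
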